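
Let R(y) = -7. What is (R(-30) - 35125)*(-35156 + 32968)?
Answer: 76868816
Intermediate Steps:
(R(-30) - 35125)*(-35156 + 32968) = (-7 - 35125)*(-35156 + 32968) = -35132*(-2188) = 76868816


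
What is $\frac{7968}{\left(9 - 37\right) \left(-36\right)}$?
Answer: $\frac{166}{21} \approx 7.9048$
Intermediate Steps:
$\frac{7968}{\left(9 - 37\right) \left(-36\right)} = \frac{7968}{\left(-28\right) \left(-36\right)} = \frac{7968}{1008} = 7968 \cdot \frac{1}{1008} = \frac{166}{21}$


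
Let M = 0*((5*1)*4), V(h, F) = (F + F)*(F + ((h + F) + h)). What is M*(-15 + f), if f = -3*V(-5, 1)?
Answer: 0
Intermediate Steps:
V(h, F) = 2*F*(2*F + 2*h) (V(h, F) = (2*F)*(F + ((F + h) + h)) = (2*F)*(F + (F + 2*h)) = (2*F)*(2*F + 2*h) = 2*F*(2*F + 2*h))
f = 48 (f = -12*(1 - 5) = -12*(-4) = -3*(-16) = 48)
M = 0 (M = 0*(5*4) = 0*20 = 0)
M*(-15 + f) = 0*(-15 + 48) = 0*33 = 0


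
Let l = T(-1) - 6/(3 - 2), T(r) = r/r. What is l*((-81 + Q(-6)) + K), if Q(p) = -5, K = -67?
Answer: 765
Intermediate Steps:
T(r) = 1
l = -5 (l = 1 - 6/(3 - 2) = 1 - 6/1 = 1 - 6*1 = 1 - 6 = -5)
l*((-81 + Q(-6)) + K) = -5*((-81 - 5) - 67) = -5*(-86 - 67) = -5*(-153) = 765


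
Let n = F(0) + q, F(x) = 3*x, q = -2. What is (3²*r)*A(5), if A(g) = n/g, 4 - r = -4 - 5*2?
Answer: -324/5 ≈ -64.800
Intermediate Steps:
r = 18 (r = 4 - (-4 - 5*2) = 4 - (-4 - 10) = 4 - 1*(-14) = 4 + 14 = 18)
n = -2 (n = 3*0 - 2 = 0 - 2 = -2)
A(g) = -2/g
(3²*r)*A(5) = (3²*18)*(-2/5) = (9*18)*(-2*⅕) = 162*(-⅖) = -324/5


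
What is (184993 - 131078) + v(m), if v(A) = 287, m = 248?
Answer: 54202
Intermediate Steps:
(184993 - 131078) + v(m) = (184993 - 131078) + 287 = 53915 + 287 = 54202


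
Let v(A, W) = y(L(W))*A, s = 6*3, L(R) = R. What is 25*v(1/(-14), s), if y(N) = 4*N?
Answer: -900/7 ≈ -128.57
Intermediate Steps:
s = 18
v(A, W) = 4*A*W (v(A, W) = (4*W)*A = 4*A*W)
25*v(1/(-14), s) = 25*(4*18/(-14)) = 25*(4*(-1/14)*18) = 25*(-36/7) = -900/7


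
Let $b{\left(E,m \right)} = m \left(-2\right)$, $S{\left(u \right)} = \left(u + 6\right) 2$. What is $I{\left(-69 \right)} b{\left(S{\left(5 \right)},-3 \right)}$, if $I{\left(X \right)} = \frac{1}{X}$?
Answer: $- \frac{2}{23} \approx -0.086957$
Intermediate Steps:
$S{\left(u \right)} = 12 + 2 u$ ($S{\left(u \right)} = \left(6 + u\right) 2 = 12 + 2 u$)
$b{\left(E,m \right)} = - 2 m$
$I{\left(-69 \right)} b{\left(S{\left(5 \right)},-3 \right)} = \frac{\left(-2\right) \left(-3\right)}{-69} = \left(- \frac{1}{69}\right) 6 = - \frac{2}{23}$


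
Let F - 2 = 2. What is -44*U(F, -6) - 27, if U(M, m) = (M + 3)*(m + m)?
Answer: 3669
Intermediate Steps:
F = 4 (F = 2 + 2 = 4)
U(M, m) = 2*m*(3 + M) (U(M, m) = (3 + M)*(2*m) = 2*m*(3 + M))
-44*U(F, -6) - 27 = -88*(-6)*(3 + 4) - 27 = -88*(-6)*7 - 27 = -44*(-84) - 27 = 3696 - 27 = 3669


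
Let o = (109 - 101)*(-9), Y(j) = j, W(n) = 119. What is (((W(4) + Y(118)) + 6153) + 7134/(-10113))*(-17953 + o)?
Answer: -388228073800/3371 ≈ -1.1517e+8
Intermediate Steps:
o = -72 (o = 8*(-9) = -72)
(((W(4) + Y(118)) + 6153) + 7134/(-10113))*(-17953 + o) = (((119 + 118) + 6153) + 7134/(-10113))*(-17953 - 72) = ((237 + 6153) + 7134*(-1/10113))*(-18025) = (6390 - 2378/3371)*(-18025) = (21538312/3371)*(-18025) = -388228073800/3371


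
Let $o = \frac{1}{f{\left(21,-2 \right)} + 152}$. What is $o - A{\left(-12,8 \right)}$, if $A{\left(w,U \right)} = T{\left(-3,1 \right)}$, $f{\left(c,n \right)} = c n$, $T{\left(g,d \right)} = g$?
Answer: $\frac{331}{110} \approx 3.0091$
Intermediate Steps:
$A{\left(w,U \right)} = -3$
$o = \frac{1}{110}$ ($o = \frac{1}{21 \left(-2\right) + 152} = \frac{1}{-42 + 152} = \frac{1}{110} \approx 0.0090909$)
$o - A{\left(-12,8 \right)} = \frac{1}{110} - -3 = \frac{1}{110} + 3 = \frac{331}{110}$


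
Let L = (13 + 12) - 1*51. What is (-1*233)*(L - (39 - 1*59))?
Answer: 1398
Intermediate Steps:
L = -26 (L = 25 - 51 = -26)
(-1*233)*(L - (39 - 1*59)) = (-1*233)*(-26 - (39 - 1*59)) = -233*(-26 - (39 - 59)) = -233*(-26 - 1*(-20)) = -233*(-26 + 20) = -233*(-6) = 1398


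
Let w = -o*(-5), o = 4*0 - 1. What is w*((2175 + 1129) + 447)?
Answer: -18755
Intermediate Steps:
o = -1 (o = 0 - 1 = -1)
w = -5 (w = -1*(-1)*(-5) = 1*(-5) = -5)
w*((2175 + 1129) + 447) = -5*((2175 + 1129) + 447) = -5*(3304 + 447) = -5*3751 = -18755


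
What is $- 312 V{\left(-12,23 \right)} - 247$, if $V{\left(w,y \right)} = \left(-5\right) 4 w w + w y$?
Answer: $984425$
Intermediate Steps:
$V{\left(w,y \right)} = - 20 w^{2} + w y$ ($V{\left(w,y \right)} = - 20 w w + w y = - 20 w^{2} + w y$)
$- 312 V{\left(-12,23 \right)} - 247 = - 312 \left(- 12 \left(23 - -240\right)\right) - 247 = - 312 \left(- 12 \left(23 + 240\right)\right) - 247 = - 312 \left(\left(-12\right) 263\right) - 247 = \left(-312\right) \left(-3156\right) - 247 = 984672 - 247 = 984425$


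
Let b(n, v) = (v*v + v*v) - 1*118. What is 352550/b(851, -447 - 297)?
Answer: 176275/553477 ≈ 0.31849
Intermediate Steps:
b(n, v) = -118 + 2*v² (b(n, v) = (v² + v²) - 118 = 2*v² - 118 = -118 + 2*v²)
352550/b(851, -447 - 297) = 352550/(-118 + 2*(-447 - 297)²) = 352550/(-118 + 2*(-744)²) = 352550/(-118 + 2*553536) = 352550/(-118 + 1107072) = 352550/1106954 = 352550*(1/1106954) = 176275/553477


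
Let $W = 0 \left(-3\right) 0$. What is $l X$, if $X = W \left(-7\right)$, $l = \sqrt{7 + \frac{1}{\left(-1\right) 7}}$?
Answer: $0$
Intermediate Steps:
$W = 0$ ($W = 0 \cdot 0 = 0$)
$l = \frac{4 \sqrt{21}}{7}$ ($l = \sqrt{7 + \frac{1}{-7}} = \sqrt{7 - \frac{1}{7}} = \sqrt{\frac{48}{7}} = \frac{4 \sqrt{21}}{7} \approx 2.6186$)
$X = 0$ ($X = 0 \left(-7\right) = 0$)
$l X = \frac{4 \sqrt{21}}{7} \cdot 0 = 0$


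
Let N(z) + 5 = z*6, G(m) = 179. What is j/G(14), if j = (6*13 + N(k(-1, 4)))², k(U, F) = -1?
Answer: 4489/179 ≈ 25.078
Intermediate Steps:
N(z) = -5 + 6*z (N(z) = -5 + z*6 = -5 + 6*z)
j = 4489 (j = (6*13 + (-5 + 6*(-1)))² = (78 + (-5 - 6))² = (78 - 11)² = 67² = 4489)
j/G(14) = 4489/179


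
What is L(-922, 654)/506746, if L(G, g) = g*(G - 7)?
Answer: -303783/253373 ≈ -1.1990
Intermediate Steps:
L(G, g) = g*(-7 + G)
L(-922, 654)/506746 = (654*(-7 - 922))/506746 = (654*(-929))*(1/506746) = -607566*1/506746 = -303783/253373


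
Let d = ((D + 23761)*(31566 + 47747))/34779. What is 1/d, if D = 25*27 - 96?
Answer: 34779/1930478420 ≈ 1.8016e-5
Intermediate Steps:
D = 579 (D = 675 - 96 = 579)
d = 1930478420/34779 (d = ((579 + 23761)*(31566 + 47747))/34779 = (24340*79313)*(1/34779) = 1930478420*(1/34779) = 1930478420/34779 ≈ 55507.)
1/d = 1/(1930478420/34779) = 34779/1930478420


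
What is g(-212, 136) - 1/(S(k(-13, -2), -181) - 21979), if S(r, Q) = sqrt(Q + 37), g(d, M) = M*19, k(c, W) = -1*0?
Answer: 1248269917619/483076585 + 12*I/483076585 ≈ 2584.0 + 2.4841e-8*I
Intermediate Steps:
k(c, W) = 0
g(d, M) = 19*M
S(r, Q) = sqrt(37 + Q)
g(-212, 136) - 1/(S(k(-13, -2), -181) - 21979) = 19*136 - 1/(sqrt(37 - 181) - 21979) = 2584 - 1/(sqrt(-144) - 21979) = 2584 - 1/(12*I - 21979) = 2584 - 1/(-21979 + 12*I) = 2584 - (-21979 - 12*I)/483076585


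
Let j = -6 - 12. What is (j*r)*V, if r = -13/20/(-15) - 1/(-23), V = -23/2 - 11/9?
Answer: 137171/6900 ≈ 19.880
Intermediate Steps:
V = -229/18 (V = -23*½ - 11*⅑ = -23/2 - 11/9 = -229/18 ≈ -12.722)
j = -18
r = 599/6900 (r = -13*1/20*(-1/15) - 1*(-1/23) = -13/20*(-1/15) + 1/23 = 13/300 + 1/23 = 599/6900 ≈ 0.086812)
(j*r)*V = -18*599/6900*(-229/18) = -1797/1150*(-229/18) = 137171/6900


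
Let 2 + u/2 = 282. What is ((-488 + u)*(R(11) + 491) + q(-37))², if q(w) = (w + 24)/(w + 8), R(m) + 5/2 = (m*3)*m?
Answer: 3161088423025/841 ≈ 3.7587e+9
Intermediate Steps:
u = 560 (u = -4 + 2*282 = -4 + 564 = 560)
R(m) = -5/2 + 3*m² (R(m) = -5/2 + (m*3)*m = -5/2 + (3*m)*m = -5/2 + 3*m²)
q(w) = (24 + w)/(8 + w)
((-488 + u)*(R(11) + 491) + q(-37))² = ((-488 + 560)*((-5/2 + 3*11²) + 491) + (24 - 37)/(8 - 37))² = (72*((-5/2 + 3*121) + 491) - 13/(-29))² = (72*((-5/2 + 363) + 491) - 1/29*(-13))² = (72*(721/2 + 491) + 13/29)² = (72*(1703/2) + 13/29)² = (61308 + 13/29)² = (1777945/29)² = 3161088423025/841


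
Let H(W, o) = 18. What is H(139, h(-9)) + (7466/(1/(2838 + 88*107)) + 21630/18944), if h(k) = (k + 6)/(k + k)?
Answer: 866577965119/9472 ≈ 9.1488e+7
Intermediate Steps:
h(k) = (6 + k)/(2*k) (h(k) = (6 + k)/((2*k)) = (6 + k)*(1/(2*k)) = (6 + k)/(2*k))
H(139, h(-9)) + (7466/(1/(2838 + 88*107)) + 21630/18944) = 18 + (7466/(1/(2838 + 88*107)) + 21630/18944) = 18 + (7466/(1/(2838 + 9416)) + 21630*(1/18944)) = 18 + (7466/(1/12254) + 10815/9472) = 18 + (7466*12254 + 10815/9472) = 18 + (91488364 + 10815/9472) = 18 + 866577794623/9472 = 866577965119/9472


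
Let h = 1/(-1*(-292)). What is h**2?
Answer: 1/85264 ≈ 1.1728e-5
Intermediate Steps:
h = 1/292 ≈ 0.0034247
h**2 = (1/292)**2 = 1/85264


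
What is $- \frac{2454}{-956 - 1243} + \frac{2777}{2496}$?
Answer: $\frac{4077269}{1829568} \approx 2.2285$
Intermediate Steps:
$- \frac{2454}{-956 - 1243} + \frac{2777}{2496} = - \frac{2454}{-2199} + 2777 \cdot \frac{1}{2496} = \left(-2454\right) \left(- \frac{1}{2199}\right) + \frac{2777}{2496} = \frac{818}{733} + \frac{2777}{2496} = \frac{4077269}{1829568}$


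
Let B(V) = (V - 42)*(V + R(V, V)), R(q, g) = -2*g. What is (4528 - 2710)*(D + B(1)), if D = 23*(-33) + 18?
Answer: -1272600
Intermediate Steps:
B(V) = -V*(-42 + V) (B(V) = (V - 42)*(V - 2*V) = (-42 + V)*(-V) = -V*(-42 + V))
D = -741 (D = -759 + 18 = -741)
(4528 - 2710)*(D + B(1)) = (4528 - 2710)*(-741 + 1*(42 - 1*1)) = 1818*(-741 + 1*(42 - 1)) = 1818*(-741 + 1*41) = 1818*(-741 + 41) = 1818*(-700) = -1272600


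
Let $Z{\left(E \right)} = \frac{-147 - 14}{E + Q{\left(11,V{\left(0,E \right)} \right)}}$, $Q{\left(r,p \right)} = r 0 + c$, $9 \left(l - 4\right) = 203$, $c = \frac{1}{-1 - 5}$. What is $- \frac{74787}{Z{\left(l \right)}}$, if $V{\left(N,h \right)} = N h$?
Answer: $\frac{11841275}{966} \approx 12258.0$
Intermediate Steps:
$c = - \frac{1}{6}$ ($c = \frac{1}{-6} = - \frac{1}{6} \approx -0.16667$)
$l = \frac{239}{9}$ ($l = 4 + \frac{1}{9} \cdot 203 = 4 + \frac{203}{9} = \frac{239}{9} \approx 26.556$)
$Q{\left(r,p \right)} = - \frac{1}{6}$ ($Q{\left(r,p \right)} = r 0 - \frac{1}{6} = 0 - \frac{1}{6} = - \frac{1}{6}$)
$Z{\left(E \right)} = - \frac{161}{- \frac{1}{6} + E}$ ($Z{\left(E \right)} = \frac{-147 - 14}{E - \frac{1}{6}} = - \frac{161}{- \frac{1}{6} + E}$)
$- \frac{74787}{Z{\left(l \right)}} = - \frac{74787}{\left(-966\right) \frac{1}{-1 + 6 \cdot \frac{239}{9}}} = - \frac{74787}{\left(-966\right) \frac{1}{-1 + \frac{478}{3}}} = - \frac{74787}{\left(-966\right) \frac{1}{\frac{475}{3}}} = - \frac{74787}{\left(-966\right) \frac{3}{475}} = - \frac{74787}{- \frac{2898}{475}} = \left(-74787\right) \left(- \frac{475}{2898}\right) = \frac{11841275}{966}$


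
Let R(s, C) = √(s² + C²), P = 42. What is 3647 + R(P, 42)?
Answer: 3647 + 42*√2 ≈ 3706.4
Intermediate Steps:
R(s, C) = √(C² + s²)
3647 + R(P, 42) = 3647 + √(42² + 42²) = 3647 + √(1764 + 1764) = 3647 + √3528 = 3647 + 42*√2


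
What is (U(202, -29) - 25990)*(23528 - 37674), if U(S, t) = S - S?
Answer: 367654540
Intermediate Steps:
U(S, t) = 0
(U(202, -29) - 25990)*(23528 - 37674) = (0 - 25990)*(23528 - 37674) = -25990*(-14146) = 367654540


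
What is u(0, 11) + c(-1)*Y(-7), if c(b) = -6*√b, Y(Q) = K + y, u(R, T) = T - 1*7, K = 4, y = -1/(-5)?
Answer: 4 - 126*I/5 ≈ 4.0 - 25.2*I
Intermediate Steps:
y = ⅕ (y = -1*(-⅕) = ⅕ ≈ 0.20000)
u(R, T) = -7 + T (u(R, T) = T - 7 = -7 + T)
Y(Q) = 21/5 (Y(Q) = 4 + ⅕ = 21/5)
u(0, 11) + c(-1)*Y(-7) = (-7 + 11) - 6*I*(21/5) = 4 - 6*I*(21/5) = 4 - 126*I/5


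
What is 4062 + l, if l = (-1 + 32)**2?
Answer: 5023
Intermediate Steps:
l = 961 (l = 31**2 = 961)
4062 + l = 4062 + 961 = 5023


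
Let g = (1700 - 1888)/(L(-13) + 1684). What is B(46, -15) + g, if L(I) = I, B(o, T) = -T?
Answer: 24877/1671 ≈ 14.887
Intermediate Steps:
g = -188/1671 (g = (1700 - 1888)/(-13 + 1684) = -188/1671 ≈ -0.11251)
B(46, -15) + g = -1*(-15) - 188/1671 = 15 - 188/1671 = 24877/1671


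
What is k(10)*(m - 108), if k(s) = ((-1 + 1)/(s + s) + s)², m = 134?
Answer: 2600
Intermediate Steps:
k(s) = s² (k(s) = (0/((2*s)) + s)² = (0*(1/(2*s)) + s)² = (0 + s)² = s²)
k(10)*(m - 108) = 10²*(134 - 108) = 100*26 = 2600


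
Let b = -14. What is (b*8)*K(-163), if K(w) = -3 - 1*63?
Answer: 7392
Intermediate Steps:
K(w) = -66 (K(w) = -3 - 63 = -66)
(b*8)*K(-163) = -14*8*(-66) = -112*(-66) = 7392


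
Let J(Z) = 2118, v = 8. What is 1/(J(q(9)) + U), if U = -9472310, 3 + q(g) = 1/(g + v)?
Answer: -1/9470192 ≈ -1.0559e-7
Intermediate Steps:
q(g) = -3 + 1/(8 + g) (q(g) = -3 + 1/(g + 8) = -3 + 1/(8 + g))
1/(J(q(9)) + U) = 1/(2118 - 9472310) = 1/(-9470192) = -1/9470192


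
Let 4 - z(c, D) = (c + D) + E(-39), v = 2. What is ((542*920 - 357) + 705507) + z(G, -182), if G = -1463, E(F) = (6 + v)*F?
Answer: 1205751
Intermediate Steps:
E(F) = 8*F (E(F) = (6 + 2)*F = 8*F)
z(c, D) = 316 - D - c (z(c, D) = 4 - ((c + D) + 8*(-39)) = 4 - ((D + c) - 312) = 4 - (-312 + D + c) = 4 + (312 - D - c) = 316 - D - c)
((542*920 - 357) + 705507) + z(G, -182) = ((542*920 - 357) + 705507) + (316 - 1*(-182) - 1*(-1463)) = ((498640 - 357) + 705507) + (316 + 182 + 1463) = (498283 + 705507) + 1961 = 1203790 + 1961 = 1205751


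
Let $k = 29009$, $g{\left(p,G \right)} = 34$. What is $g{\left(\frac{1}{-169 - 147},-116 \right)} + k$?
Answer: $29043$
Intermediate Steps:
$g{\left(\frac{1}{-169 - 147},-116 \right)} + k = 34 + 29009 = 29043$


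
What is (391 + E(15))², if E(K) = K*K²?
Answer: 14182756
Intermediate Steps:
E(K) = K³
(391 + E(15))² = (391 + 15³)² = (391 + 3375)² = 3766² = 14182756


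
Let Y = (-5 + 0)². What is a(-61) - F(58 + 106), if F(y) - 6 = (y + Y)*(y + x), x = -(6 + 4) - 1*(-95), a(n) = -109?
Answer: -47176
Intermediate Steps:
x = 85 (x = -1*10 + 95 = -10 + 95 = 85)
Y = 25 (Y = (-5)² = 25)
F(y) = 6 + (25 + y)*(85 + y) (F(y) = 6 + (y + 25)*(y + 85) = 6 + (25 + y)*(85 + y))
a(-61) - F(58 + 106) = -109 - (2131 + (58 + 106)² + 110*(58 + 106)) = -109 - (2131 + 164² + 110*164) = -109 - (2131 + 26896 + 18040) = -109 - 1*47067 = -109 - 47067 = -47176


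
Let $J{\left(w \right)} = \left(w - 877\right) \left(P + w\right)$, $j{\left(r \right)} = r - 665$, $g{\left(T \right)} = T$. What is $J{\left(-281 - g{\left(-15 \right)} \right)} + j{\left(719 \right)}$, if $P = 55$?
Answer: $241227$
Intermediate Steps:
$j{\left(r \right)} = -665 + r$
$J{\left(w \right)} = \left(-877 + w\right) \left(55 + w\right)$ ($J{\left(w \right)} = \left(w - 877\right) \left(55 + w\right) = \left(-877 + w\right) \left(55 + w\right)$)
$J{\left(-281 - g{\left(-15 \right)} \right)} + j{\left(719 \right)} = \left(-48235 + \left(-281 - -15\right)^{2} - 822 \left(-281 - -15\right)\right) + \left(-665 + 719\right) = \left(-48235 + \left(-281 + 15\right)^{2} - 822 \left(-281 + 15\right)\right) + 54 = \left(-48235 + \left(-266\right)^{2} - -218652\right) + 54 = \left(-48235 + 70756 + 218652\right) + 54 = 241173 + 54 = 241227$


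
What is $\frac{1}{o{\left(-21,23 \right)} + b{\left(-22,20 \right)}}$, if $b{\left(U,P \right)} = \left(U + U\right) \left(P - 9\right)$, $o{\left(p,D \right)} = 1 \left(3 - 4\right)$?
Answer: $- \frac{1}{485} \approx -0.0020619$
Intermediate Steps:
$o{\left(p,D \right)} = -1$ ($o{\left(p,D \right)} = 1 \left(-1\right) = -1$)
$b{\left(U,P \right)} = 2 U \left(-9 + P\right)$
$\frac{1}{o{\left(-21,23 \right)} + b{\left(-22,20 \right)}} = \frac{1}{-1 + 2 \left(-22\right) \left(-9 + 20\right)} = \frac{1}{-1 + 2 \left(-22\right) 11} = \frac{1}{-1 - 484} = \frac{1}{-485} = - \frac{1}{485}$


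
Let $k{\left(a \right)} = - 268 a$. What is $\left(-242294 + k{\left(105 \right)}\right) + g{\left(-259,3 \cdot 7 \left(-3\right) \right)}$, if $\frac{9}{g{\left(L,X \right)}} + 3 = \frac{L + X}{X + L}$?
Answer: $- \frac{540877}{2} \approx -2.7044 \cdot 10^{5}$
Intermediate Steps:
$g{\left(L,X \right)} = - \frac{9}{2}$ ($g{\left(L,X \right)} = \frac{9}{-3 + \frac{L + X}{X + L}} = \frac{9}{-3 + \frac{L + X}{L + X}} = \frac{9}{-3 + 1} = \frac{9}{-2} = 9 \left(- \frac{1}{2}\right) = - \frac{9}{2}$)
$\left(-242294 + k{\left(105 \right)}\right) + g{\left(-259,3 \cdot 7 \left(-3\right) \right)} = \left(-242294 - 28140\right) - \frac{9}{2} = -270434 - \frac{9}{2} = - \frac{540877}{2}$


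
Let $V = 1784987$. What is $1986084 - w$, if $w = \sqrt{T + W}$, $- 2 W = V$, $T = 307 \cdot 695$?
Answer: $1986084 - \frac{i \sqrt{2716514}}{2} \approx 1.9861 \cdot 10^{6} - 824.09 i$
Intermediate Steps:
$T = 213365$
$W = - \frac{1784987}{2}$ ($W = \left(- \frac{1}{2}\right) 1784987 = - \frac{1784987}{2} \approx -8.9249 \cdot 10^{5}$)
$w = \frac{i \sqrt{2716514}}{2}$ ($w = \sqrt{213365 - \frac{1784987}{2}} = \sqrt{- \frac{1358257}{2}} = \frac{i \sqrt{2716514}}{2} \approx 824.09 i$)
$1986084 - w = 1986084 - \frac{i \sqrt{2716514}}{2}$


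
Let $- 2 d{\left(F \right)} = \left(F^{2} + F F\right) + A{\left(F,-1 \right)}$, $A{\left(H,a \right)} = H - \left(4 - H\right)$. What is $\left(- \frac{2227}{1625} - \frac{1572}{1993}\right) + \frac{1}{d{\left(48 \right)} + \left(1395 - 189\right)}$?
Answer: $- \frac{615625293}{284999000} \approx -2.1601$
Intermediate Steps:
$A{\left(H,a \right)} = -4 + 2 H$ ($A{\left(H,a \right)} = H + \left(-4 + H\right) = -4 + 2 H$)
$d{\left(F \right)} = 2 - F - F^{2}$ ($d{\left(F \right)} = - \frac{\left(F^{2} + F F\right) + \left(-4 + 2 F\right)}{2} = - \frac{\left(F^{2} + F^{2}\right) + \left(-4 + 2 F\right)}{2} = - \frac{2 F^{2} + \left(-4 + 2 F\right)}{2} = - \frac{-4 + 2 F + 2 F^{2}}{2} = 2 - F - F^{2}$)
$\left(- \frac{2227}{1625} - \frac{1572}{1993}\right) + \frac{1}{d{\left(48 \right)} + \left(1395 - 189\right)} = \left(- \frac{2227}{1625} - \frac{1572}{1993}\right) + \frac{1}{\left(2 - 48 - 48^{2}\right) + \left(1395 - 189\right)} = \left(\left(-2227\right) \frac{1}{1625} - \frac{1572}{1993}\right) + \frac{1}{\left(2 - 48 - 2304\right) + \left(1395 - 189\right)} = \left(- \frac{2227}{1625} - \frac{1572}{1993}\right) + \frac{1}{\left(2 - 48 - 2304\right) + 1206} = - \frac{6992911}{3238625} + \frac{1}{-2350 + 1206} = - \frac{6992911}{3238625} + \frac{1}{-1144} = - \frac{6992911}{3238625} - \frac{1}{1144} = - \frac{615625293}{284999000}$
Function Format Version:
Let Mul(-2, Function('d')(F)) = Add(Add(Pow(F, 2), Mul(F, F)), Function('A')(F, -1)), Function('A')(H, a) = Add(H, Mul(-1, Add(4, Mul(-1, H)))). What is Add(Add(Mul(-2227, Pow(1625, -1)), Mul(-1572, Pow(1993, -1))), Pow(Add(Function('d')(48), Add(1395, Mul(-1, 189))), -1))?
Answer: Rational(-615625293, 284999000) ≈ -2.1601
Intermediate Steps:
Function('A')(H, a) = Add(-4, Mul(2, H)) (Function('A')(H, a) = Add(H, Add(-4, H)) = Add(-4, Mul(2, H)))
Function('d')(F) = Add(2, Mul(-1, F), Mul(-1, Pow(F, 2))) (Function('d')(F) = Mul(Rational(-1, 2), Add(Add(Pow(F, 2), Mul(F, F)), Add(-4, Mul(2, F)))) = Mul(Rational(-1, 2), Add(Add(Pow(F, 2), Pow(F, 2)), Add(-4, Mul(2, F)))) = Mul(Rational(-1, 2), Add(Mul(2, Pow(F, 2)), Add(-4, Mul(2, F)))) = Mul(Rational(-1, 2), Add(-4, Mul(2, F), Mul(2, Pow(F, 2)))) = Add(2, Mul(-1, F), Mul(-1, Pow(F, 2))))
Add(Add(Mul(-2227, Pow(1625, -1)), Mul(-1572, Pow(1993, -1))), Pow(Add(Function('d')(48), Add(1395, Mul(-1, 189))), -1)) = Add(Add(Mul(-2227, Pow(1625, -1)), Mul(-1572, Pow(1993, -1))), Pow(Add(Add(2, Mul(-1, 48), Mul(-1, Pow(48, 2))), Add(1395, Mul(-1, 189))), -1)) = Add(Add(Mul(-2227, Rational(1, 1625)), Mul(-1572, Rational(1, 1993))), Pow(Add(Add(2, -48, Mul(-1, 2304)), Add(1395, -189)), -1)) = Add(Add(Rational(-2227, 1625), Rational(-1572, 1993)), Pow(Add(Add(2, -48, -2304), 1206), -1)) = Add(Rational(-6992911, 3238625), Pow(Add(-2350, 1206), -1)) = Add(Rational(-6992911, 3238625), Pow(-1144, -1)) = Add(Rational(-6992911, 3238625), Rational(-1, 1144)) = Rational(-615625293, 284999000)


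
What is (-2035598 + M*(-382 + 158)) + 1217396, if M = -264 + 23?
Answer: -764218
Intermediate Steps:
M = -241
(-2035598 + M*(-382 + 158)) + 1217396 = (-2035598 - 241*(-382 + 158)) + 1217396 = (-2035598 - 241*(-224)) + 1217396 = (-2035598 + 53984) + 1217396 = -1981614 + 1217396 = -764218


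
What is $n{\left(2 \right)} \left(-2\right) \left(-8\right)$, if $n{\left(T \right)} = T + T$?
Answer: $64$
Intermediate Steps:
$n{\left(T \right)} = 2 T$
$n{\left(2 \right)} \left(-2\right) \left(-8\right) = 2 \cdot 2 \left(-2\right) \left(-8\right) = 4 \left(-2\right) \left(-8\right) = \left(-8\right) \left(-8\right) = 64$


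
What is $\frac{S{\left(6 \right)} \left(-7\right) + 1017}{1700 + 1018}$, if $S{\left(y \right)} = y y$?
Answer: $\frac{85}{302} \approx 0.28146$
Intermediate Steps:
$S{\left(y \right)} = y^{2}$
$\frac{S{\left(6 \right)} \left(-7\right) + 1017}{1700 + 1018} = \frac{6^{2} \left(-7\right) + 1017}{1700 + 1018} = \frac{36 \left(-7\right) + 1017}{2718} = \left(-252 + 1017\right) \frac{1}{2718} = 765 \cdot \frac{1}{2718} = \frac{85}{302}$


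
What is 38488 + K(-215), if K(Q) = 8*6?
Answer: 38536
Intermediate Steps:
K(Q) = 48
38488 + K(-215) = 38488 + 48 = 38536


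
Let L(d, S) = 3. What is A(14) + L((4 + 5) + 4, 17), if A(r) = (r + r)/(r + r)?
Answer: 4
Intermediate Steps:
A(r) = 1 (A(r) = (2*r)/((2*r)) = (2*r)*(1/(2*r)) = 1)
A(14) + L((4 + 5) + 4, 17) = 1 + 3 = 4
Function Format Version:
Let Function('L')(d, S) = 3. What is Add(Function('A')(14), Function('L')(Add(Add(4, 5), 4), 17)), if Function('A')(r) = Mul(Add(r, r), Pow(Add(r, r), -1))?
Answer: 4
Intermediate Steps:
Function('A')(r) = 1 (Function('A')(r) = Mul(Mul(2, r), Pow(Mul(2, r), -1)) = Mul(Mul(2, r), Mul(Rational(1, 2), Pow(r, -1))) = 1)
Add(Function('A')(14), Function('L')(Add(Add(4, 5), 4), 17)) = Add(1, 3) = 4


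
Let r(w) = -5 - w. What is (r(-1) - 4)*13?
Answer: -104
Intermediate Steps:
(r(-1) - 4)*13 = ((-5 - 1*(-1)) - 4)*13 = ((-5 + 1) - 4)*13 = (-4 - 4)*13 = -8*13 = -104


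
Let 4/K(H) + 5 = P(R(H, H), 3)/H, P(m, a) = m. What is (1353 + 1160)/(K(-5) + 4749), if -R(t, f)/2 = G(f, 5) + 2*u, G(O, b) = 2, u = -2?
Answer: 72877/137701 ≈ 0.52924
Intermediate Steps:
R(t, f) = 4 (R(t, f) = -2*(2 + 2*(-2)) = -2*(2 - 4) = -2*(-2) = 4)
K(H) = 4/(-5 + 4/H)
(1353 + 1160)/(K(-5) + 4749) = (1353 + 1160)/(-4*(-5)/(-4 + 5*(-5)) + 4749) = 2513/(-4*(-5)/(-4 - 25) + 4749) = 2513/(-4*(-5)/(-29) + 4749) = 2513/(-4*(-5)*(-1/29) + 4749) = 2513/(-20/29 + 4749) = 2513/(137701/29) = 2513*(29/137701) = 72877/137701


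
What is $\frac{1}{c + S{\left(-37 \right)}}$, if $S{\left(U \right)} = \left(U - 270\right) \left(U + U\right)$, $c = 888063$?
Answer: $\frac{1}{910781} \approx 1.098 \cdot 10^{-6}$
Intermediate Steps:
$S{\left(U \right)} = 2 U \left(-270 + U\right)$ ($S{\left(U \right)} = \left(-270 + U\right) 2 U = 2 U \left(-270 + U\right)$)
$\frac{1}{c + S{\left(-37 \right)}} = \frac{1}{888063 + 2 \left(-37\right) \left(-270 - 37\right)} = \frac{1}{888063 + 2 \left(-37\right) \left(-307\right)} = \frac{1}{888063 + 22718} = \frac{1}{910781}$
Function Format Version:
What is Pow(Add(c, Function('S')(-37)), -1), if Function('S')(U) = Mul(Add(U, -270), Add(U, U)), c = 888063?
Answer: Rational(1, 910781) ≈ 1.0980e-6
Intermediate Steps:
Function('S')(U) = Mul(2, U, Add(-270, U)) (Function('S')(U) = Mul(Add(-270, U), Mul(2, U)) = Mul(2, U, Add(-270, U)))
Pow(Add(c, Function('S')(-37)), -1) = Pow(Add(888063, Mul(2, -37, Add(-270, -37))), -1) = Pow(Add(888063, Mul(2, -37, -307)), -1) = Pow(Add(888063, 22718), -1) = Pow(910781, -1) = Rational(1, 910781)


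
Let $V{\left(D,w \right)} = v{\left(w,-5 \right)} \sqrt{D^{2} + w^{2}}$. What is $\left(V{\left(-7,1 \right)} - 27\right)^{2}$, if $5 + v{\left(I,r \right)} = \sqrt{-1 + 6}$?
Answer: $\left(27 + 5 \sqrt{2} \left(5 - \sqrt{5}\right)\right)^{2} \approx 2166.3$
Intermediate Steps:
$v{\left(I,r \right)} = -5 + \sqrt{5}$ ($v{\left(I,r \right)} = -5 + \sqrt{-1 + 6} = -5 + \sqrt{5}$)
$V{\left(D,w \right)} = \sqrt{D^{2} + w^{2}} \left(-5 + \sqrt{5}\right)$ ($V{\left(D,w \right)} = \left(-5 + \sqrt{5}\right) \sqrt{D^{2} + w^{2}} = \sqrt{D^{2} + w^{2}} \left(-5 + \sqrt{5}\right)$)
$\left(V{\left(-7,1 \right)} - 27\right)^{2} = \left(\sqrt{\left(-7\right)^{2} + 1^{2}} \left(-5 + \sqrt{5}\right) - 27\right)^{2} = \left(\sqrt{49 + 1} \left(-5 + \sqrt{5}\right) - 27\right)^{2} = \left(\sqrt{50} \left(-5 + \sqrt{5}\right) - 27\right)^{2} = \left(5 \sqrt{2} \left(-5 + \sqrt{5}\right) - 27\right)^{2} = \left(-27 + 5 \sqrt{2} \left(-5 + \sqrt{5}\right)\right)^{2}$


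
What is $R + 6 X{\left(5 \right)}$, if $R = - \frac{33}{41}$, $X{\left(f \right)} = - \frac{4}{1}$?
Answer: $- \frac{1017}{41} \approx -24.805$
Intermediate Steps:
$X{\left(f \right)} = -4$ ($X{\left(f \right)} = \left(-4\right) 1 = -4$)
$R = - \frac{33}{41}$ ($R = \left(-33\right) \frac{1}{41} = - \frac{33}{41} \approx -0.80488$)
$R + 6 X{\left(5 \right)} = - \frac{33}{41} + 6 \left(-4\right) = - \frac{33}{41} - 24 = - \frac{1017}{41}$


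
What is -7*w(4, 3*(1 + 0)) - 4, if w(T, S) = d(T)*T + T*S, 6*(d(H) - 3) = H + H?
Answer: -628/3 ≈ -209.33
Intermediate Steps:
d(H) = 3 + H/3 (d(H) = 3 + (H + H)/6 = 3 + (2*H)/6 = 3 + H/3)
w(T, S) = S*T + T*(3 + T/3) (w(T, S) = (3 + T/3)*T + T*S = T*(3 + T/3) + S*T = S*T + T*(3 + T/3))
-7*w(4, 3*(1 + 0)) - 4 = -7*4*(9 + 4 + 3*(3*(1 + 0)))/3 - 4 = -7*4*(9 + 4 + 3*(3*1))/3 - 4 = -7*4*(9 + 4 + 3*3)/3 - 4 = -7*4*(9 + 4 + 9)/3 - 4 = -7*4*22/3 - 4 = -7*88/3 - 4 = -616/3 - 4 = -628/3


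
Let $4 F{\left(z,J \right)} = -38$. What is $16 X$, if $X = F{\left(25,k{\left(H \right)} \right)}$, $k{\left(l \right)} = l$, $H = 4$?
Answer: $-152$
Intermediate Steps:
$F{\left(z,J \right)} = - \frac{19}{2}$ ($F{\left(z,J \right)} = \frac{1}{4} \left(-38\right) = - \frac{19}{2}$)
$X = - \frac{19}{2} \approx -9.5$
$16 X = 16 \left(- \frac{19}{2}\right) = -152$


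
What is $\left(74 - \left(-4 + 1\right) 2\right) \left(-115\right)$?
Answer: $-9200$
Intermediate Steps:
$\left(74 - \left(-4 + 1\right) 2\right) \left(-115\right) = \left(74 - \left(-3\right) 2\right) \left(-115\right) = \left(74 - -6\right) \left(-115\right) = \left(74 + 6\right) \left(-115\right) = 80 \left(-115\right) = -9200$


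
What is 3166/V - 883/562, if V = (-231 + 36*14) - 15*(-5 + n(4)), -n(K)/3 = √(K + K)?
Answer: 21940141/2456502 - 7915*√2/2914 ≈ 5.0902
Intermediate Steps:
n(K) = -3*√2*√K (n(K) = -3*√(K + K) = -3*√2*√K)
V = 348 + 90*√2 (V = (-231 + 36*14) - 15*(-5 - 3*√2*√4) = (-231 + 504) - 15*(-5 - 3*√2*2) = 273 - 15*(-5 - 6*√2) = 273 + (75 + 90*√2) = 348 + 90*√2 ≈ 475.28)
3166/V - 883/562 = 3166/(348 + 90*√2) - 883/562 = -883/562 + 3166/(348 + 90*√2)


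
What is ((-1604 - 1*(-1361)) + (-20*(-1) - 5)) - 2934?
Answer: -3162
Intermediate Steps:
((-1604 - 1*(-1361)) + (-20*(-1) - 5)) - 2934 = ((-1604 + 1361) + (20 - 5)) - 2934 = (-243 + 15) - 2934 = -228 - 2934 = -3162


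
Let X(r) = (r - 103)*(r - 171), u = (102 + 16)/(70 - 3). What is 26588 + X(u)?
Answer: 196265969/4489 ≈ 43722.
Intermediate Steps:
u = 118/67 ≈ 1.7612
X(r) = (-171 + r)*(-103 + r) (X(r) = (-103 + r)*(-171 + r) = (-171 + r)*(-103 + r))
26588 + X(u) = 26588 + (17613 + (118/67)² - 274*118/67) = 26588 + (17613 + 13924/4489 - 32332/67) = 26588 + 76912437/4489 = 196265969/4489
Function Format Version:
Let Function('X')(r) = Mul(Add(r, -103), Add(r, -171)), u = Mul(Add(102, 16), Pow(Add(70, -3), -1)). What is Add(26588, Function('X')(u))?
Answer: Rational(196265969, 4489) ≈ 43722.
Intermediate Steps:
u = Rational(118, 67) (u = Mul(118, Pow(67, -1)) = Mul(118, Rational(1, 67)) = Rational(118, 67) ≈ 1.7612)
Function('X')(r) = Mul(Add(-171, r), Add(-103, r)) (Function('X')(r) = Mul(Add(-103, r), Add(-171, r)) = Mul(Add(-171, r), Add(-103, r)))
Add(26588, Function('X')(u)) = Add(26588, Add(17613, Pow(Rational(118, 67), 2), Mul(-274, Rational(118, 67)))) = Add(26588, Add(17613, Rational(13924, 4489), Rational(-32332, 67))) = Add(26588, Rational(76912437, 4489)) = Rational(196265969, 4489)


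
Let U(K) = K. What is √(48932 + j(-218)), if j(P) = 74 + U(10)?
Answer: 2*√12254 ≈ 221.40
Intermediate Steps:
j(P) = 84 (j(P) = 74 + 10 = 84)
√(48932 + j(-218)) = √(48932 + 84) = √49016 = 2*√12254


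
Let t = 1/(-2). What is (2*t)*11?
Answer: -11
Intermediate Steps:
t = -½ ≈ -0.50000
(2*t)*11 = (2*(-½))*11 = -1*11 = -11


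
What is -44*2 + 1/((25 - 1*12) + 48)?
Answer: -5367/61 ≈ -87.984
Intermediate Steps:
-44*2 + 1/((25 - 1*12) + 48) = -88 + 1/((25 - 12) + 48) = -88 + 1/(13 + 48) = -88 + 1/61 = -5367/61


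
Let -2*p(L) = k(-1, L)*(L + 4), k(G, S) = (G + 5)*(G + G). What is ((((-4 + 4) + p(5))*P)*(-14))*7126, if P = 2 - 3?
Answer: 3591504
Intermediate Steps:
k(G, S) = 2*G*(5 + G) (k(G, S) = (5 + G)*(2*G) = 2*G*(5 + G))
p(L) = 16 + 4*L (p(L) = -2*(-1)*(5 - 1)*(L + 4)/2 = -2*(-1)*4*(4 + L)/2 = -(-4)*(4 + L) = -(-32 - 8*L)/2 = 16 + 4*L)
P = -1
((((-4 + 4) + p(5))*P)*(-14))*7126 = ((((-4 + 4) + (16 + 4*5))*(-1))*(-14))*7126 = (((0 + (16 + 20))*(-1))*(-14))*7126 = (((0 + 36)*(-1))*(-14))*7126 = ((36*(-1))*(-14))*7126 = -36*(-14)*7126 = 504*7126 = 3591504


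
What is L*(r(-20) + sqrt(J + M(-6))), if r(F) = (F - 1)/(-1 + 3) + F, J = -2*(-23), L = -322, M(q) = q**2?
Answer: 9821 - 322*sqrt(82) ≈ 6905.2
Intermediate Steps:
J = 46
r(F) = -1/2 + 3*F/2 (r(F) = (-1 + F)/2 + F = (-1 + F)*(1/2) + F = (-1/2 + F/2) + F = -1/2 + 3*F/2)
L*(r(-20) + sqrt(J + M(-6))) = -322*((-1/2 + (3/2)*(-20)) + sqrt(46 + (-6)**2)) = -322*((-1/2 - 30) + sqrt(46 + 36)) = -322*(-61/2 + sqrt(82)) = 9821 - 322*sqrt(82)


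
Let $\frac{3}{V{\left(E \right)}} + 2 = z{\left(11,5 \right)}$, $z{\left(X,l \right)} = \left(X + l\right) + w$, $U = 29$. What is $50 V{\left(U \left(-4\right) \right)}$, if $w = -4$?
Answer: $15$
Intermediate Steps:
$z{\left(X,l \right)} = -4 + X + l$ ($z{\left(X,l \right)} = \left(X + l\right) - 4 = -4 + X + l$)
$V{\left(E \right)} = \frac{3}{10}$ ($V{\left(E \right)} = \frac{3}{-2 + \left(-4 + 11 + 5\right)} = \frac{3}{-2 + 12} = \frac{3}{10}$)
$50 V{\left(U \left(-4\right) \right)} = 50 \cdot \frac{3}{10} = 15$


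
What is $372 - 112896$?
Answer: $-112524$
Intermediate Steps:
$372 - 112896 = -112524$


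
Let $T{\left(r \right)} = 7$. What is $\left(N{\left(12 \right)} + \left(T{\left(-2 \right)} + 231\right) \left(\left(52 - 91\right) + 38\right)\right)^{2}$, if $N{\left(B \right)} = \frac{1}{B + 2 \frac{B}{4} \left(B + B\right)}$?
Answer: $\frac{1378414129}{24336} \approx 56641.0$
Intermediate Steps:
$N{\left(B \right)} = \frac{1}{B + B^{2}}$ ($N{\left(B \right)} = \frac{1}{B + 2 B \frac{1}{4} \cdot 2 B} = \frac{1}{B + 2 \frac{B}{4} \cdot 2 B} = \frac{1}{B + \frac{B}{2} \cdot 2 B} = \frac{1}{B + B^{2}}$)
$\left(N{\left(12 \right)} + \left(T{\left(-2 \right)} + 231\right) \left(\left(52 - 91\right) + 38\right)\right)^{2} = \left(\frac{1}{12 \left(1 + 12\right)} + \left(7 + 231\right) \left(\left(52 - 91\right) + 38\right)\right)^{2} = \left(\frac{1}{12 \cdot 13} + 238 \left(-39 + 38\right)\right)^{2} = \left(\frac{1}{12} \cdot \frac{1}{13} + 238 \left(-1\right)\right)^{2} = \left(\frac{1}{156} - 238\right)^{2} = \left(- \frac{37127}{156}\right)^{2} = \frac{1378414129}{24336}$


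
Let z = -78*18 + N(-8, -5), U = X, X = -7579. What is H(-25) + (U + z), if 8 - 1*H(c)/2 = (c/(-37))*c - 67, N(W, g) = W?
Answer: -325867/37 ≈ -8807.2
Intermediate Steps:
U = -7579
z = -1412 (z = -78*18 - 8 = -1404 - 8 = -1412)
H(c) = 150 + 2*c²/37 (H(c) = 16 - 2*((c/(-37))*c - 67) = 16 - 2*((-c/37)*c - 67) = 16 - 2*(-c²/37 - 67) = 16 - 2*(-67 - c²/37) = 16 + (134 + 2*c²/37) = 150 + 2*c²/37)
H(-25) + (U + z) = (150 + (2/37)*(-25)²) + (-7579 - 1412) = (150 + (2/37)*625) - 8991 = (150 + 1250/37) - 8991 = 6800/37 - 8991 = -325867/37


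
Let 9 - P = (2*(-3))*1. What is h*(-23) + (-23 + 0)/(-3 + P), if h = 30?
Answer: -8303/12 ≈ -691.92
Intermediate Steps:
P = 15 (P = 9 - 2*(-3) = 9 - (-6) = 9 - 1*(-6) = 9 + 6 = 15)
h*(-23) + (-23 + 0)/(-3 + P) = 30*(-23) + (-23 + 0)/(-3 + 15) = -690 - 23/12 = -8303/12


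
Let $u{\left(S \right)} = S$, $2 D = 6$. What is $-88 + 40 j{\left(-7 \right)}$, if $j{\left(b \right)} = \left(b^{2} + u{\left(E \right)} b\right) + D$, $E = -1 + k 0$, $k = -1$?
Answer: $2272$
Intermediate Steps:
$E = -1$ ($E = -1 - 0 = -1 + 0 = -1$)
$D = 3$ ($D = \frac{1}{2} \cdot 6 = 3$)
$j{\left(b \right)} = 3 + b^{2} - b$ ($j{\left(b \right)} = \left(b^{2} - b\right) + 3 = 3 + b^{2} - b$)
$-88 + 40 j{\left(-7 \right)} = -88 + 40 \left(3 + \left(-7\right)^{2} - -7\right) = -88 + 40 \left(3 + 49 + 7\right) = -88 + 40 \cdot 59 = -88 + 2360 = 2272$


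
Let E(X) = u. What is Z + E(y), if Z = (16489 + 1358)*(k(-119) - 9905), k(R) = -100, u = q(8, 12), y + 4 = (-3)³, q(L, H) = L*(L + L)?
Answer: -178559107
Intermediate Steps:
q(L, H) = 2*L² (q(L, H) = L*(2*L) = 2*L²)
y = -31 (y = -4 + (-3)³ = -4 - 27 = -31)
u = 128 (u = 2*8² = 2*64 = 128)
E(X) = 128
Z = -178559235 (Z = (16489 + 1358)*(-100 - 9905) = 17847*(-10005) = -178559235)
Z + E(y) = -178559235 + 128 = -178559107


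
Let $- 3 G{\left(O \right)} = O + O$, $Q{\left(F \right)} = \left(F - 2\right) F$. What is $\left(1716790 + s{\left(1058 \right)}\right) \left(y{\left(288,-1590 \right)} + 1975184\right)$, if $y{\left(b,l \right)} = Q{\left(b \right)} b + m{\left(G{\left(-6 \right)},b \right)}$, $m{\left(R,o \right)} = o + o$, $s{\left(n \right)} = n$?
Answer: $44144818134912$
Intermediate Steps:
$Q{\left(F \right)} = F \left(-2 + F\right)$ ($Q{\left(F \right)} = \left(-2 + F\right) F = F \left(-2 + F\right)$)
$G{\left(O \right)} = - \frac{2 O}{3}$ ($G{\left(O \right)} = - \frac{O + O}{3} = - \frac{2 O}{3}$)
$m{\left(R,o \right)} = 2 o$
$y{\left(b,l \right)} = 2 b + b^{2} \left(-2 + b\right)$ ($y{\left(b,l \right)} = b \left(-2 + b\right) b + 2 b = b^{2} \left(-2 + b\right) + 2 b = 2 b + b^{2} \left(-2 + b\right)$)
$\left(1716790 + s{\left(1058 \right)}\right) \left(y{\left(288,-1590 \right)} + 1975184\right) = \left(1716790 + 1058\right) \left(288 \left(2 + 288 \left(-2 + 288\right)\right) + 1975184\right) = 1717848 \left(288 \left(2 + 288 \cdot 286\right) + 1975184\right) = 1717848 \left(288 \left(2 + 82368\right) + 1975184\right) = 1717848 \left(288 \cdot 82370 + 1975184\right) = 1717848 \left(23722560 + 1975184\right) = 1717848 \cdot 25697744 = 44144818134912$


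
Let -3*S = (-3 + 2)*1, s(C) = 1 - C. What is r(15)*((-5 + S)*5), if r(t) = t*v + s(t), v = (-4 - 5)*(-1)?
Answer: -8470/3 ≈ -2823.3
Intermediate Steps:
S = ⅓ (S = -(-3 + 2)/3 = -(-1)/3 = -⅓*(-1) = ⅓ ≈ 0.33333)
v = 9 (v = -9*(-1) = 9)
r(t) = 1 + 8*t (r(t) = t*9 + (1 - t) = 9*t + (1 - t) = 1 + 8*t)
r(15)*((-5 + S)*5) = (1 + 8*15)*((-5 + ⅓)*5) = (1 + 120)*(-14/3*5) = 121*(-70/3) = -8470/3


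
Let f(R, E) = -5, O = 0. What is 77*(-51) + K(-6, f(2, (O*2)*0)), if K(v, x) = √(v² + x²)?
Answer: -3927 + √61 ≈ -3919.2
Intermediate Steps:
77*(-51) + K(-6, f(2, (O*2)*0)) = 77*(-51) + √((-6)² + (-5)²) = -3927 + √(36 + 25) = -3927 + √61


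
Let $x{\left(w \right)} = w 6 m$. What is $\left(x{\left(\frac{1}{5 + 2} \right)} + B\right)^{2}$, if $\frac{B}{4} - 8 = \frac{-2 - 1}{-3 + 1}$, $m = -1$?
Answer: $\frac{67600}{49} \approx 1379.6$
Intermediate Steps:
$x{\left(w \right)} = - 6 w$ ($x{\left(w \right)} = w 6 \left(-1\right) = 6 w \left(-1\right) = - 6 w$)
$B = 38$ ($B = 32 + 4 \frac{-2 - 1}{-3 + 1} = 32 + 4 \left(- \frac{3}{-2}\right) = 32 + 4 \left(\left(-3\right) \left(- \frac{1}{2}\right)\right) = 32 + 4 \cdot \frac{3}{2} = 32 + 6 = 38$)
$\left(x{\left(\frac{1}{5 + 2} \right)} + B\right)^{2} = \left(- \frac{6}{5 + 2} + 38\right)^{2} = \left(- \frac{6}{7} + 38\right)^{2} = \left(\frac{260}{7}\right)^{2} = \frac{67600}{49}$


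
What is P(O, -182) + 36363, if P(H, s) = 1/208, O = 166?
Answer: 7563505/208 ≈ 36363.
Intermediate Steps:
P(H, s) = 1/208
P(O, -182) + 36363 = 1/208 + 36363 = 7563505/208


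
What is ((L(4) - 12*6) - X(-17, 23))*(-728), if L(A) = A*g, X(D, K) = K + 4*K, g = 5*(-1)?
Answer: 150696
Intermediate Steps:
g = -5
X(D, K) = 5*K
L(A) = -5*A (L(A) = A*(-5) = -5*A)
((L(4) - 12*6) - X(-17, 23))*(-728) = ((-5*4 - 12*6) - 5*23)*(-728) = ((-20 - 72) - 1*115)*(-728) = (-92 - 115)*(-728) = -207*(-728) = 150696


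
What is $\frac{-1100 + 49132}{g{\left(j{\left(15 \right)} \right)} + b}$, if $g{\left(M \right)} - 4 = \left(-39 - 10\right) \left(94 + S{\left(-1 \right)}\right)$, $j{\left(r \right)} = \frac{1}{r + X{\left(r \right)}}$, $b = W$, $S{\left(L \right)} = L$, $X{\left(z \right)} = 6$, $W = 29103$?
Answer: $\frac{24016}{12275} \approx 1.9565$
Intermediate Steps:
$b = 29103$
$j{\left(r \right)} = \frac{1}{6 + r}$ ($j{\left(r \right)} = \frac{1}{r + 6} = \frac{1}{6 + r}$)
$g{\left(M \right)} = -4553$ ($g{\left(M \right)} = 4 + \left(-39 - 10\right) \left(94 - 1\right) = 4 - 4557 = -4553$)
$\frac{-1100 + 49132}{g{\left(j{\left(15 \right)} \right)} + b} = \frac{-1100 + 49132}{-4553 + 29103} = \frac{48032}{24550} = 48032 \cdot \frac{1}{24550} = \frac{24016}{12275}$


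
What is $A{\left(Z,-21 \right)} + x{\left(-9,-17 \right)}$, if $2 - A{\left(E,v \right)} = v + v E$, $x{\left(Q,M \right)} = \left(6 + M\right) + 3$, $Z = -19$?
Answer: $-384$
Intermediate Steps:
$x{\left(Q,M \right)} = 9 + M$
$A{\left(E,v \right)} = 2 - v - E v$ ($A{\left(E,v \right)} = 2 - \left(v + v E\right) = 2 - \left(v + E v\right) = 2 - v - E v$)
$A{\left(Z,-21 \right)} + x{\left(-9,-17 \right)} = \left(2 - -21 - \left(-19\right) \left(-21\right)\right) + \left(9 - 17\right) = \left(2 + 21 - 399\right) - 8 = -376 - 8 = -384$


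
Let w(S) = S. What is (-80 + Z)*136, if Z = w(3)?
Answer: -10472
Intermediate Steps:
Z = 3
(-80 + Z)*136 = (-80 + 3)*136 = -77*136 = -10472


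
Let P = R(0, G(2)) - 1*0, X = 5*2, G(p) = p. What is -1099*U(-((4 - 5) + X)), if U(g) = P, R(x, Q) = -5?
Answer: 5495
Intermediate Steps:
X = 10
P = -5 (P = -5 - 1*0 = -5 + 0 = -5)
U(g) = -5
-1099*U(-((4 - 5) + X)) = -1099*(-5) = 5495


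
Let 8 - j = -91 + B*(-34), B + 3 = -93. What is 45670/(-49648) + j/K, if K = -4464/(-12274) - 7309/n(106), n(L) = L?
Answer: 50091317524385/1107615626584 ≈ 45.224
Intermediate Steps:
B = -96 (B = -3 - 93 = -96)
j = -3165 (j = 8 - (-91 - 96*(-34)) = 8 - (-91 + 3264) = 8 - 1*3173 = 8 - 3173 = -3165)
K = -44618741/650522 (K = -4464/(-12274) - 7309/106 = -4464*(-1/12274) - 7309*1/106 = 2232/6137 - 7309/106 = -44618741/650522 ≈ -68.589)
45670/(-49648) + j/K = 45670/(-49648) - 3165/(-44618741/650522) = 45670*(-1/49648) - 3165*(-650522/44618741) = -22835/24824 + 2058902130/44618741 = 50091317524385/1107615626584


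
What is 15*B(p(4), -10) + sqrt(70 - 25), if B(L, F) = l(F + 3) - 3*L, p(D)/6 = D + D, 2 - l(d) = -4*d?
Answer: -2550 + 3*sqrt(5) ≈ -2543.3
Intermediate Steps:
l(d) = 2 + 4*d (l(d) = 2 - (-4)*d = 2 + 4*d)
p(D) = 12*D (p(D) = 6*(D + D) = 6*(2*D) = 12*D)
B(L, F) = 14 - 3*L + 4*F (B(L, F) = (2 + 4*(F + 3)) - 3*L = (2 + 4*(3 + F)) - 3*L = (2 + (12 + 4*F)) - 3*L = (14 + 4*F) - 3*L = 14 - 3*L + 4*F)
15*B(p(4), -10) + sqrt(70 - 25) = 15*(14 - 36*4 + 4*(-10)) + sqrt(70 - 25) = 15*(14 - 3*48 - 40) + sqrt(45) = 15*(14 - 144 - 40) + 3*sqrt(5) = 15*(-170) + 3*sqrt(5) = -2550 + 3*sqrt(5)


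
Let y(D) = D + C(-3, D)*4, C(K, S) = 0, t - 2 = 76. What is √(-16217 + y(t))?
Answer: I*√16139 ≈ 127.04*I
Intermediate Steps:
t = 78 (t = 2 + 76 = 78)
y(D) = D (y(D) = D + 0*4 = D + 0 = D)
√(-16217 + y(t)) = √(-16217 + 78) = √(-16139) = I*√16139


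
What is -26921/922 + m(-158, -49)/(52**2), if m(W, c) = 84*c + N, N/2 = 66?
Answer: -4779227/155818 ≈ -30.672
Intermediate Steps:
N = 132 (N = 2*66 = 132)
m(W, c) = 132 + 84*c (m(W, c) = 84*c + 132 = 132 + 84*c)
-26921/922 + m(-158, -49)/(52**2) = -26921/922 + (132 + 84*(-49))/(52**2) = -26921*1/922 + (132 - 4116)/2704 = -26921/922 - 3984*1/2704 = -26921/922 - 249/169 = -4779227/155818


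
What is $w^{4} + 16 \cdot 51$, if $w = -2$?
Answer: $832$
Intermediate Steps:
$w^{4} + 16 \cdot 51 = \left(-2\right)^{4} + 16 \cdot 51 = 16 + 816 = 832$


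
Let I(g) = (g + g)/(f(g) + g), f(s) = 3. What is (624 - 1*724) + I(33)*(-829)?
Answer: -9719/6 ≈ -1619.8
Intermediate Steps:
I(g) = 2*g/(3 + g) (I(g) = (g + g)/(3 + g) = (2*g)/(3 + g) = 2*g/(3 + g))
(624 - 1*724) + I(33)*(-829) = (624 - 1*724) + (2*33/(3 + 33))*(-829) = (624 - 724) + (2*33/36)*(-829) = -100 + (2*33*(1/36))*(-829) = -100 + (11/6)*(-829) = -100 - 9119/6 = -9719/6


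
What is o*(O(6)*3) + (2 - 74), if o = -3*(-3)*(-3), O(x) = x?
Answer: -558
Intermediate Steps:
o = -27 (o = 9*(-3) = -27)
o*(O(6)*3) + (2 - 74) = -162*3 + (2 - 74) = -27*18 - 72 = -486 - 72 = -558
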